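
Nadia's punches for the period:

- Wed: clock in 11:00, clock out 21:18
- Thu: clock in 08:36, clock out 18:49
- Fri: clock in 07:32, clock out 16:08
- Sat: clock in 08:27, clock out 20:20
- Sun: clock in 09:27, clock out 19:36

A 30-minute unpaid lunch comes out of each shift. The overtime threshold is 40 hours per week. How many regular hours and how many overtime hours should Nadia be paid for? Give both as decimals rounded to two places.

Wed: 11:00–21:18 = 10 h 18 min; less 30 min break → 9 h 48 min
Thu: 08:36–18:49 = 10 h 13 min; less 30 min break → 9 h 43 min
Fri: 07:32–16:08 = 8 h 36 min; less 30 min break → 8 h 6 min
Sat: 08:27–20:20 = 11 h 53 min; less 30 min break → 11 h 23 min
Sun: 09:27–19:36 = 10 h 9 min; less 30 min break → 9 h 39 min
Total worked: 48 h 39 min = 48.65 h.
Threshold 40 h → overtime 8 h 39 min, regular 40 h 0 min.

Regular 40.00 hours, overtime 8.65 hours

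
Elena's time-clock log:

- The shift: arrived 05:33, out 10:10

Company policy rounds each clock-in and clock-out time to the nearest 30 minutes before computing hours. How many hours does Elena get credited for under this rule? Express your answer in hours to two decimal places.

4.50 hours

The shift: in 05:33→05:30, out 10:10→10:00; 4 h 30 min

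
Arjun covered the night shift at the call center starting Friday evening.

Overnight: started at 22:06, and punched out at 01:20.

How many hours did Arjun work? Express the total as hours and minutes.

Overnight: 22:06 → midnight = 1 h 54 min; midnight → 01:20 = 1 h 20 min; span 3 h 14 min

3 h 14 min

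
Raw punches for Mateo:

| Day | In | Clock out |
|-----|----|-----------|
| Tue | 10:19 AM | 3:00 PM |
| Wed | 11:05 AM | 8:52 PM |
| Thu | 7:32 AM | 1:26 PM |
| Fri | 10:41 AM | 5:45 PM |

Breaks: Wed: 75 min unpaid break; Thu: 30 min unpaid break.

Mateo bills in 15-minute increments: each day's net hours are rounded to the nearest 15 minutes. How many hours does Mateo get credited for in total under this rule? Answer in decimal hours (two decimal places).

25.75 hours

Tue: 10:19 AM–3:00 PM = 4 h 41 min → rounds to 4 h 45 min
Wed: 11:05 AM–8:52 PM = 9 h 47 min − 75 min = 8 h 32 min → rounds to 8 h 30 min
Thu: 7:32 AM–1:26 PM = 5 h 54 min − 30 min = 5 h 24 min → rounds to 5 h 30 min
Fri: 10:41 AM–5:45 PM = 7 h 4 min → rounds to 7 h 0 min
Total credited: 25 h 45 min.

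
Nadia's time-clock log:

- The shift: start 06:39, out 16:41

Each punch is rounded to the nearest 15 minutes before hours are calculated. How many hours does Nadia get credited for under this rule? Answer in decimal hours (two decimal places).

10.00 hours

The shift: in 06:39→06:45, out 16:41→16:45; 10 h 0 min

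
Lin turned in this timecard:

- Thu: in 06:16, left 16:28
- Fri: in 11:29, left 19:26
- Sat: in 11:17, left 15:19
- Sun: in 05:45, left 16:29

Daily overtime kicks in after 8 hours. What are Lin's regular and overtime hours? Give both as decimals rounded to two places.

Thu: 06:16–16:28 = 10 h 12 min
Fri: 11:29–19:26 = 7 h 57 min
Sat: 11:17–15:19 = 4 h 2 min
Sun: 05:45–16:29 = 10 h 44 min
Thu reg 8 h 0 min / OT 2 h 12 min; Fri reg 7 h 57 min / OT 0 h 0 min; Sat reg 4 h 2 min / OT 0 h 0 min; Sun reg 8 h 0 min / OT 2 h 44 min.
Totals: regular 27 h 59 min, overtime 4 h 56 min.

Regular 27.98 hours, overtime 4.93 hours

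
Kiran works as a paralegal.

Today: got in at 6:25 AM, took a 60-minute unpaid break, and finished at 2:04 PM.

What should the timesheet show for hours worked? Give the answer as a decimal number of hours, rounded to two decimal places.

Today: 6:25 AM–2:04 PM = 7 h 39 min; less 60 min break → 6 h 39 min

6.65 hours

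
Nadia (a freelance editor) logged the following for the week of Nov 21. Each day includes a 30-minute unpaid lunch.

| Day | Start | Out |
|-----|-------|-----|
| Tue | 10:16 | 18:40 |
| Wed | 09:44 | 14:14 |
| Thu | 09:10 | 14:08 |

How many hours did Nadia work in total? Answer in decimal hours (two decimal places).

16.37 hours

Tue: 10:16–18:40 = 8 h 24 min; less 30 min break → 7 h 54 min
Wed: 09:44–14:14 = 4 h 30 min; less 30 min break → 4 h 0 min
Thu: 09:10–14:08 = 4 h 58 min; less 30 min break → 4 h 28 min
Total: 7 h 54 min + 4 h 0 min + 4 h 28 min = 16 h 22 min.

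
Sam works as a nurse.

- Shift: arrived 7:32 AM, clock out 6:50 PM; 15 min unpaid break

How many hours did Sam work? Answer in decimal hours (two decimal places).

11.05 hours

Shift: 7:32 AM–6:50 PM = 11 h 18 min; less 15 min break → 11 h 3 min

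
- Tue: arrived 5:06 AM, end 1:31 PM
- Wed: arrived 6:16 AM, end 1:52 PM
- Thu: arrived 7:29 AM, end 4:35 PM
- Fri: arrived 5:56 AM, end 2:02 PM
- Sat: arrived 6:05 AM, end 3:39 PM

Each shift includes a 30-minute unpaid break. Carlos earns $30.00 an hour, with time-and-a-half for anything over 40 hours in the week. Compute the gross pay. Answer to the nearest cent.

$1212.75

Tue: 5:06 AM–1:31 PM = 8 h 25 min; less 30 min break → 7 h 55 min
Wed: 6:16 AM–1:52 PM = 7 h 36 min; less 30 min break → 7 h 6 min
Thu: 7:29 AM–4:35 PM = 9 h 6 min; less 30 min break → 8 h 36 min
Fri: 5:56 AM–2:02 PM = 8 h 6 min; less 30 min break → 7 h 36 min
Sat: 6:05 AM–3:39 PM = 9 h 34 min; less 30 min break → 9 h 4 min
Total worked: 40 h 17 min = 2417 min.
Regular 40 h 0 min = 2400 min at $30.00/h; overtime 0 h 17 min = 17 min at $45.00/h.
Pay = (2400 × $30.00 + 17 × $45.00) ÷ 60 = $1212.75.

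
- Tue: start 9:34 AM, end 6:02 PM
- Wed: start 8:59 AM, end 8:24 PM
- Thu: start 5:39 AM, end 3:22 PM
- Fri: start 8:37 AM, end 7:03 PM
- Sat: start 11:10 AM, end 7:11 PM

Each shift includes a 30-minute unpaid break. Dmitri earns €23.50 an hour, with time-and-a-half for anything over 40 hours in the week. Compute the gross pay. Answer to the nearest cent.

€1135.64

Tue: 9:34 AM–6:02 PM = 8 h 28 min; less 30 min break → 7 h 58 min
Wed: 8:59 AM–8:24 PM = 11 h 25 min; less 30 min break → 10 h 55 min
Thu: 5:39 AM–3:22 PM = 9 h 43 min; less 30 min break → 9 h 13 min
Fri: 8:37 AM–7:03 PM = 10 h 26 min; less 30 min break → 9 h 56 min
Sat: 11:10 AM–7:11 PM = 8 h 1 min; less 30 min break → 7 h 31 min
Total worked: 45 h 33 min = 2733 min.
Regular 40 h 0 min = 2400 min at €23.50/h; overtime 5 h 33 min = 333 min at €35.25/h.
Pay = (2400 × €23.50 + 333 × €35.25) ÷ 60 = €1135.64.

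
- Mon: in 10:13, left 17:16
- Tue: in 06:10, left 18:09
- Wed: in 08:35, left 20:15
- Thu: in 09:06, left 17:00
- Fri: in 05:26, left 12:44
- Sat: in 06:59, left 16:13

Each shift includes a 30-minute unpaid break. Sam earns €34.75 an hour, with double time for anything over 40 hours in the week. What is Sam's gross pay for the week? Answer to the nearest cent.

€2233.27

Mon: 10:13–17:16 = 7 h 3 min; less 30 min break → 6 h 33 min
Tue: 06:10–18:09 = 11 h 59 min; less 30 min break → 11 h 29 min
Wed: 08:35–20:15 = 11 h 40 min; less 30 min break → 11 h 10 min
Thu: 09:06–17:00 = 7 h 54 min; less 30 min break → 7 h 24 min
Fri: 05:26–12:44 = 7 h 18 min; less 30 min break → 6 h 48 min
Sat: 06:59–16:13 = 9 h 14 min; less 30 min break → 8 h 44 min
Total worked: 52 h 8 min = 3128 min.
Regular 40 h 0 min = 2400 min at €34.75/h; overtime 12 h 8 min = 728 min at €69.50/h.
Pay = (2400 × €34.75 + 728 × €69.50) ÷ 60 = €2233.27.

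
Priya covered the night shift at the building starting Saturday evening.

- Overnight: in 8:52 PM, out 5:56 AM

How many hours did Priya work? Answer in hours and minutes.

Overnight: 8:52 PM → midnight = 3 h 8 min; midnight → 5:56 AM = 5 h 56 min; span 9 h 4 min

9 h 4 min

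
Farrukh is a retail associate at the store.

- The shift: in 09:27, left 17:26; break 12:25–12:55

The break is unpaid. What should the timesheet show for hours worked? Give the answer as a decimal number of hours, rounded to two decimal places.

The shift: 09:27–17:26 = 7 h 59 min; less 30 min break → 7 h 29 min

7.48 hours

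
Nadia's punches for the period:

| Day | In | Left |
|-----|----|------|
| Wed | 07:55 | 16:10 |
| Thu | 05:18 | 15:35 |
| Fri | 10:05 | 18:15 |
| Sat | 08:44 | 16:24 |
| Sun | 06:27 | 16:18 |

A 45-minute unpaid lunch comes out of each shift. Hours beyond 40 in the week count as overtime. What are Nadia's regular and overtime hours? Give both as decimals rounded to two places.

Regular 40.00 hours, overtime 0.47 hours

Wed: 07:55–16:10 = 8 h 15 min; less 45 min break → 7 h 30 min
Thu: 05:18–15:35 = 10 h 17 min; less 45 min break → 9 h 32 min
Fri: 10:05–18:15 = 8 h 10 min; less 45 min break → 7 h 25 min
Sat: 08:44–16:24 = 7 h 40 min; less 45 min break → 6 h 55 min
Sun: 06:27–16:18 = 9 h 51 min; less 45 min break → 9 h 6 min
Total worked: 40 h 28 min = 40.47 h.
Threshold 40 h → overtime 0 h 28 min, regular 40 h 0 min.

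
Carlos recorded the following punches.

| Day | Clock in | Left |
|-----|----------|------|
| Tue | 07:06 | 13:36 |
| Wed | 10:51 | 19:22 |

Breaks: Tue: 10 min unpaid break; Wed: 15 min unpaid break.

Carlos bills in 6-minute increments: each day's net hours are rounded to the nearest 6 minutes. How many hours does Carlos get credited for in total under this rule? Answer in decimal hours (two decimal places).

Tue: 07:06–13:36 = 6 h 30 min − 10 min = 6 h 20 min → rounds to 6 h 18 min
Wed: 10:51–19:22 = 8 h 31 min − 15 min = 8 h 16 min → rounds to 8 h 18 min
Total credited: 14 h 36 min.

14.60 hours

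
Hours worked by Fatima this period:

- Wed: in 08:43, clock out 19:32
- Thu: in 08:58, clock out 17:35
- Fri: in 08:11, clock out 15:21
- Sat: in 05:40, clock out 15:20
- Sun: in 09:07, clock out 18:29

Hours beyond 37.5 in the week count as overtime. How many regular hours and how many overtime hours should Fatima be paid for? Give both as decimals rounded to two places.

Wed: 08:43–19:32 = 10 h 49 min
Thu: 08:58–17:35 = 8 h 37 min
Fri: 08:11–15:21 = 7 h 10 min
Sat: 05:40–15:20 = 9 h 40 min
Sun: 09:07–18:29 = 9 h 22 min
Total worked: 45 h 38 min = 45.63 h.
Threshold 37.5 h → overtime 8 h 8 min, regular 37 h 30 min.

Regular 37.50 hours, overtime 8.13 hours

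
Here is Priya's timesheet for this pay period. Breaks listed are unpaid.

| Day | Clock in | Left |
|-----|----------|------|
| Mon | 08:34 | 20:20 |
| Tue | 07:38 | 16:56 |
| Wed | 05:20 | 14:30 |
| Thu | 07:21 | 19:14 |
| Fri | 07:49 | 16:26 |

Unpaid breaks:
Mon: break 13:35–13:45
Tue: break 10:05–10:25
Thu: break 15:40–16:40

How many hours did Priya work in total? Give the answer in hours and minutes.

Mon: 08:34–20:20 = 11 h 46 min; less 10 min break → 11 h 36 min
Tue: 07:38–16:56 = 9 h 18 min; less 20 min break → 8 h 58 min
Wed: 05:20–14:30 = 9 h 10 min
Thu: 07:21–19:14 = 11 h 53 min; less 60 min break → 10 h 53 min
Fri: 07:49–16:26 = 8 h 37 min
Total: 11 h 36 min + 8 h 58 min + 9 h 10 min + 10 h 53 min + 8 h 37 min = 49 h 14 min.

49 h 14 min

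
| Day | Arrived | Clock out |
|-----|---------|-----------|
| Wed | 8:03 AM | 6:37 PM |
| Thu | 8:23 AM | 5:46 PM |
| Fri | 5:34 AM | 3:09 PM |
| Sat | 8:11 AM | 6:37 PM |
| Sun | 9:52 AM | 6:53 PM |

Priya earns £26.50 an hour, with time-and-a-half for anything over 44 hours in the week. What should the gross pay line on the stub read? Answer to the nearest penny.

Wed: 8:03 AM–6:37 PM = 10 h 34 min
Thu: 8:23 AM–5:46 PM = 9 h 23 min
Fri: 5:34 AM–3:09 PM = 9 h 35 min
Sat: 8:11 AM–6:37 PM = 10 h 26 min
Sun: 9:52 AM–6:53 PM = 9 h 1 min
Total worked: 48 h 59 min = 2939 min.
Regular 44 h 0 min = 2640 min at £26.50/h; overtime 4 h 59 min = 299 min at £39.75/h.
Pay = (2640 × £26.50 + 299 × £39.75) ÷ 60 = £1364.09.

£1364.09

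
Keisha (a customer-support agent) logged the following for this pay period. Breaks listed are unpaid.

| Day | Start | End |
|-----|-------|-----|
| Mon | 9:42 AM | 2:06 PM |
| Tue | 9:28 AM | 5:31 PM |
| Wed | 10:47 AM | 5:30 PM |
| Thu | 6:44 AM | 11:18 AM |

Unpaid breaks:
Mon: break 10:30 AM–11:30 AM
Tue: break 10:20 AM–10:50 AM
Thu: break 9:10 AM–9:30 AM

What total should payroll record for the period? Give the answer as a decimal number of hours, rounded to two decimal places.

21.90 hours

Mon: 9:42 AM–2:06 PM = 4 h 24 min; less 60 min break → 3 h 24 min
Tue: 9:28 AM–5:31 PM = 8 h 3 min; less 30 min break → 7 h 33 min
Wed: 10:47 AM–5:30 PM = 6 h 43 min
Thu: 6:44 AM–11:18 AM = 4 h 34 min; less 20 min break → 4 h 14 min
Total: 3 h 24 min + 7 h 33 min + 6 h 43 min + 4 h 14 min = 21 h 54 min.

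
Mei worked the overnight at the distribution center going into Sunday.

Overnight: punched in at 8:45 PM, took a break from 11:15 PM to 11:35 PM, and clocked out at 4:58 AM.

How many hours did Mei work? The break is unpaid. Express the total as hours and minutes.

Overnight: 8:45 PM → midnight = 3 h 15 min; midnight → 4:58 AM = 4 h 58 min; span 8 h 13 min; less 20 min break → 7 h 53 min

7 h 53 min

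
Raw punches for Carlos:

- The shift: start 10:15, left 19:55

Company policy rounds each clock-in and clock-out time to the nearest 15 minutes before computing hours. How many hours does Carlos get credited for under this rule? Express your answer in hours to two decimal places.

9.75 hours

The shift: in 10:15→10:15, out 19:55→20:00; 9 h 45 min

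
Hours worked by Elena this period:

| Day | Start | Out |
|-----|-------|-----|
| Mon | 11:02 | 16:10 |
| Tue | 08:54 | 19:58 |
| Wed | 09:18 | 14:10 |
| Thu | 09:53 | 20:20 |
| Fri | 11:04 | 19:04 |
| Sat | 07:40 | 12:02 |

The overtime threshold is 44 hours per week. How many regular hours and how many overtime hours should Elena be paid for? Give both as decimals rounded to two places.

Mon: 11:02–16:10 = 5 h 8 min
Tue: 08:54–19:58 = 11 h 4 min
Wed: 09:18–14:10 = 4 h 52 min
Thu: 09:53–20:20 = 10 h 27 min
Fri: 11:04–19:04 = 8 h 0 min
Sat: 07:40–12:02 = 4 h 22 min
Total worked: 43 h 53 min = 43.88 h.
Threshold 44 h → overtime 0 h 0 min, regular 43 h 53 min.

Regular 43.88 hours, overtime 0.00 hours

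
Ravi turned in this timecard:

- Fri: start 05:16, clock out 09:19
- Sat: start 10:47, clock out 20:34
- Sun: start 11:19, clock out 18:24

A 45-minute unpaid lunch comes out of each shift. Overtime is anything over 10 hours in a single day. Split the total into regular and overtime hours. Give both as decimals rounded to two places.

Fri: 05:16–09:19 = 4 h 3 min; less 45 min break → 3 h 18 min
Sat: 10:47–20:34 = 9 h 47 min; less 45 min break → 9 h 2 min
Sun: 11:19–18:24 = 7 h 5 min; less 45 min break → 6 h 20 min
Fri reg 3 h 18 min / OT 0 h 0 min; Sat reg 9 h 2 min / OT 0 h 0 min; Sun reg 6 h 20 min / OT 0 h 0 min.
Totals: regular 18 h 40 min, overtime 0 h 0 min.

Regular 18.67 hours, overtime 0.00 hours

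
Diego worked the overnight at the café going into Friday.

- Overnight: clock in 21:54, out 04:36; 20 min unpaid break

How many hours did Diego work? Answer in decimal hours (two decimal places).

6.37 hours

Overnight: 21:54 → midnight = 2 h 6 min; midnight → 04:36 = 4 h 36 min; span 6 h 42 min; less 20 min break → 6 h 22 min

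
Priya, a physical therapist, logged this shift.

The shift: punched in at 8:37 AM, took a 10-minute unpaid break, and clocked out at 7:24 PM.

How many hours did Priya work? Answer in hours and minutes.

10 h 37 min

The shift: 8:37 AM–7:24 PM = 10 h 47 min; less 10 min break → 10 h 37 min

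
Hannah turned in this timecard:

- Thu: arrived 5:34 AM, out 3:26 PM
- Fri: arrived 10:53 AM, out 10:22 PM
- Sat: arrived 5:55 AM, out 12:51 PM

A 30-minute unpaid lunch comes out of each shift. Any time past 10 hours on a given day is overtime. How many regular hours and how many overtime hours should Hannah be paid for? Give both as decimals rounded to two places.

Thu: 5:34 AM–3:26 PM = 9 h 52 min; less 30 min break → 9 h 22 min
Fri: 10:53 AM–10:22 PM = 11 h 29 min; less 30 min break → 10 h 59 min
Sat: 5:55 AM–12:51 PM = 6 h 56 min; less 30 min break → 6 h 26 min
Thu reg 9 h 22 min / OT 0 h 0 min; Fri reg 10 h 0 min / OT 0 h 59 min; Sat reg 6 h 26 min / OT 0 h 0 min.
Totals: regular 25 h 48 min, overtime 0 h 59 min.

Regular 25.80 hours, overtime 0.98 hours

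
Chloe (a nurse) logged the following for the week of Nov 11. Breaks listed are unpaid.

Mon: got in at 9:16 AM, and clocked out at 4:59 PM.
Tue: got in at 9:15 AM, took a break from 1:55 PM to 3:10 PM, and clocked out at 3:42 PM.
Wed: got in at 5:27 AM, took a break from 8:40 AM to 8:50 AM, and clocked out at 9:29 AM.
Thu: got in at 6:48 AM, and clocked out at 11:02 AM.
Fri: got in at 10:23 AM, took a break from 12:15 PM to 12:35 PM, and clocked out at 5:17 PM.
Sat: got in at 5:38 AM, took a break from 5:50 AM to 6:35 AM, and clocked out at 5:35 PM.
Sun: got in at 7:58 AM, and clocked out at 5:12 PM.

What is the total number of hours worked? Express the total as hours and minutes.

Mon: 9:16 AM–4:59 PM = 7 h 43 min
Tue: 9:15 AM–3:42 PM = 6 h 27 min; less 75 min break → 5 h 12 min
Wed: 5:27 AM–9:29 AM = 4 h 2 min; less 10 min break → 3 h 52 min
Thu: 6:48 AM–11:02 AM = 4 h 14 min
Fri: 10:23 AM–5:17 PM = 6 h 54 min; less 20 min break → 6 h 34 min
Sat: 5:38 AM–5:35 PM = 11 h 57 min; less 45 min break → 11 h 12 min
Sun: 7:58 AM–5:12 PM = 9 h 14 min
Total: 7 h 43 min + 5 h 12 min + 3 h 52 min + 4 h 14 min + 6 h 34 min + 11 h 12 min + 9 h 14 min = 48 h 1 min.

48 h 1 min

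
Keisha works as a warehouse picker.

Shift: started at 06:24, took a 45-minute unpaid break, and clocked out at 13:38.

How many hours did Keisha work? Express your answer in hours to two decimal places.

6.48 hours

Shift: 06:24–13:38 = 7 h 14 min; less 45 min break → 6 h 29 min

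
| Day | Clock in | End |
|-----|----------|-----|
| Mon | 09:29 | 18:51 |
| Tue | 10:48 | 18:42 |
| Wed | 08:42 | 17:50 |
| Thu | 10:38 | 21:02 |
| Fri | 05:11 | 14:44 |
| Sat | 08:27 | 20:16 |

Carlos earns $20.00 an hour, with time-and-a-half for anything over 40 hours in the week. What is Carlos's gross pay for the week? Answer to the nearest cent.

$1345.00

Mon: 09:29–18:51 = 9 h 22 min
Tue: 10:48–18:42 = 7 h 54 min
Wed: 08:42–17:50 = 9 h 8 min
Thu: 10:38–21:02 = 10 h 24 min
Fri: 05:11–14:44 = 9 h 33 min
Sat: 08:27–20:16 = 11 h 49 min
Total worked: 58 h 10 min = 3490 min.
Regular 40 h 0 min = 2400 min at $20.00/h; overtime 18 h 10 min = 1090 min at $30.00/h.
Pay = (2400 × $20.00 + 1090 × $30.00) ÷ 60 = $1345.00.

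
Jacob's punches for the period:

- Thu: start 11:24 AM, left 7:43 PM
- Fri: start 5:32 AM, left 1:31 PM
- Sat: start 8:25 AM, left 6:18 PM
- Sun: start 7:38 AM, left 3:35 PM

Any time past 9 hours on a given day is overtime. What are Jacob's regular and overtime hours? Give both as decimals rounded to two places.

Thu: 11:24 AM–7:43 PM = 8 h 19 min
Fri: 5:32 AM–1:31 PM = 7 h 59 min
Sat: 8:25 AM–6:18 PM = 9 h 53 min
Sun: 7:38 AM–3:35 PM = 7 h 57 min
Thu reg 8 h 19 min / OT 0 h 0 min; Fri reg 7 h 59 min / OT 0 h 0 min; Sat reg 9 h 0 min / OT 0 h 53 min; Sun reg 7 h 57 min / OT 0 h 0 min.
Totals: regular 33 h 15 min, overtime 0 h 53 min.

Regular 33.25 hours, overtime 0.88 hours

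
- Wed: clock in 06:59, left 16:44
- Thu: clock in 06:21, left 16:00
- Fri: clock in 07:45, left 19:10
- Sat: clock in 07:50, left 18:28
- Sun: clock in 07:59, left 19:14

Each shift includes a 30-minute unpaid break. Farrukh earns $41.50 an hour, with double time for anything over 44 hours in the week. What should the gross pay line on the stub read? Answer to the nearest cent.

$2340.60

Wed: 06:59–16:44 = 9 h 45 min; less 30 min break → 9 h 15 min
Thu: 06:21–16:00 = 9 h 39 min; less 30 min break → 9 h 9 min
Fri: 07:45–19:10 = 11 h 25 min; less 30 min break → 10 h 55 min
Sat: 07:50–18:28 = 10 h 38 min; less 30 min break → 10 h 8 min
Sun: 07:59–19:14 = 11 h 15 min; less 30 min break → 10 h 45 min
Total worked: 50 h 12 min = 3012 min.
Regular 44 h 0 min = 2640 min at $41.50/h; overtime 6 h 12 min = 372 min at $83.00/h.
Pay = (2640 × $41.50 + 372 × $83.00) ÷ 60 = $2340.60.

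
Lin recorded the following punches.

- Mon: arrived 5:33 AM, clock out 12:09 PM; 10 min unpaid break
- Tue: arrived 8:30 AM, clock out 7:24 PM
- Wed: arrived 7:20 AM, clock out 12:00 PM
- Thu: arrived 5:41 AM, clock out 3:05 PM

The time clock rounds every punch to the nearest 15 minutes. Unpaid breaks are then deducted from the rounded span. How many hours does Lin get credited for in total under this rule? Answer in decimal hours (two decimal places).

31.58 hours

Mon: in 5:33 AM→5:30 AM, out 12:09 PM→12:15 PM; 6 h 45 min − 10 min = 6 h 35 min
Tue: in 8:30 AM→8:30 AM, out 7:24 PM→7:30 PM; 11 h 0 min
Wed: in 7:20 AM→7:15 AM, out 12:00 PM→12:00 PM; 4 h 45 min
Thu: in 5:41 AM→5:45 AM, out 3:05 PM→3:00 PM; 9 h 15 min
Total credited: 31 h 35 min.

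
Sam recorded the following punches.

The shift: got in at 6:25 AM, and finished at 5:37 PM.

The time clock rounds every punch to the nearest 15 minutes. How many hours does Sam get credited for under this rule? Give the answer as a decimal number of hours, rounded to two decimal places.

11.00 hours

The shift: in 6:25 AM→6:30 AM, out 5:37 PM→5:30 PM; 11 h 0 min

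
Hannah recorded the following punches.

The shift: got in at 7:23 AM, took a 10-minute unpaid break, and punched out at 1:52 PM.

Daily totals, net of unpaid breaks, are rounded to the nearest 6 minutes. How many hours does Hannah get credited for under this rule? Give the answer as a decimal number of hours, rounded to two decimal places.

6.30 hours

The shift: 7:23 AM–1:52 PM = 6 h 29 min − 10 min = 6 h 19 min → rounds to 6 h 18 min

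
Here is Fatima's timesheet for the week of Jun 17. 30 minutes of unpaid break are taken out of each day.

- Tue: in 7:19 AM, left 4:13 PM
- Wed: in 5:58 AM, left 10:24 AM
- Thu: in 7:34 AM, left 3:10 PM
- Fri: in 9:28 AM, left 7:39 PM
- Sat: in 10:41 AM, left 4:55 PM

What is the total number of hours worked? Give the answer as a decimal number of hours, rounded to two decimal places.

Tue: 7:19 AM–4:13 PM = 8 h 54 min; less 30 min break → 8 h 24 min
Wed: 5:58 AM–10:24 AM = 4 h 26 min; less 30 min break → 3 h 56 min
Thu: 7:34 AM–3:10 PM = 7 h 36 min; less 30 min break → 7 h 6 min
Fri: 9:28 AM–7:39 PM = 10 h 11 min; less 30 min break → 9 h 41 min
Sat: 10:41 AM–4:55 PM = 6 h 14 min; less 30 min break → 5 h 44 min
Total: 8 h 24 min + 3 h 56 min + 7 h 6 min + 9 h 41 min + 5 h 44 min = 34 h 51 min.

34.85 hours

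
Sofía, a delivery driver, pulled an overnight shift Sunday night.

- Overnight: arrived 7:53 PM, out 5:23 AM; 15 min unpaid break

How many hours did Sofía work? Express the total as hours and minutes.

9 h 15 min

Overnight: 7:53 PM → midnight = 4 h 7 min; midnight → 5:23 AM = 5 h 23 min; span 9 h 30 min; less 15 min break → 9 h 15 min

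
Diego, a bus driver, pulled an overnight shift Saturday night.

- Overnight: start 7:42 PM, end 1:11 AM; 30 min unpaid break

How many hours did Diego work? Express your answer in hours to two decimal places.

4.98 hours

Overnight: 7:42 PM → midnight = 4 h 18 min; midnight → 1:11 AM = 1 h 11 min; span 5 h 29 min; less 30 min break → 4 h 59 min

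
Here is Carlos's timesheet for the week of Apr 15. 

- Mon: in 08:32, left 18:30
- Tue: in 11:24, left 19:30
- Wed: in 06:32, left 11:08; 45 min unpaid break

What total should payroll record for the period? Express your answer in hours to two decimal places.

Mon: 08:32–18:30 = 9 h 58 min
Tue: 11:24–19:30 = 8 h 6 min
Wed: 06:32–11:08 = 4 h 36 min; less 45 min break → 3 h 51 min
Total: 9 h 58 min + 8 h 6 min + 3 h 51 min = 21 h 55 min.

21.92 hours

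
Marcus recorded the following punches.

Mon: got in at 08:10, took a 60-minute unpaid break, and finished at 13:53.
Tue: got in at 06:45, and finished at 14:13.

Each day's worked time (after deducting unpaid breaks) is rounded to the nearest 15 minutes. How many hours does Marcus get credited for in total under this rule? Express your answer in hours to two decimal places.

12.25 hours

Mon: 08:10–13:53 = 5 h 43 min − 60 min = 4 h 43 min → rounds to 4 h 45 min
Tue: 06:45–14:13 = 7 h 28 min → rounds to 7 h 30 min
Total credited: 12 h 15 min.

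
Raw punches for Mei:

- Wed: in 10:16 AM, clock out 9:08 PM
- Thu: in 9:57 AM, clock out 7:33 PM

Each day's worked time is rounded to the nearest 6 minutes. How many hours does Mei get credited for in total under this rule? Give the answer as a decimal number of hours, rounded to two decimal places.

Wed: 10:16 AM–9:08 PM = 10 h 52 min → rounds to 10 h 54 min
Thu: 9:57 AM–7:33 PM = 9 h 36 min → rounds to 9 h 36 min
Total credited: 20 h 30 min.

20.50 hours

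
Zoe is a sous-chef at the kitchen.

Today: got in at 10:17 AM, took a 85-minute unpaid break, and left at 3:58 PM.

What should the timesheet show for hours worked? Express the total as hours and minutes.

Today: 10:17 AM–3:58 PM = 5 h 41 min; less 85 min break → 4 h 16 min

4 h 16 min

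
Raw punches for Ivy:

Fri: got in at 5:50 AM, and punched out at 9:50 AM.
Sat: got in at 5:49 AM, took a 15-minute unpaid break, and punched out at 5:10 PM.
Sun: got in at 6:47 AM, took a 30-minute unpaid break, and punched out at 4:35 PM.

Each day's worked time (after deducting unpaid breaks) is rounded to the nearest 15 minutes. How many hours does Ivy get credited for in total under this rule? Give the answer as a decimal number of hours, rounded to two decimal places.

Fri: 5:50 AM–9:50 AM = 4 h 0 min → rounds to 4 h 0 min
Sat: 5:49 AM–5:10 PM = 11 h 21 min − 15 min = 11 h 6 min → rounds to 11 h 0 min
Sun: 6:47 AM–4:35 PM = 9 h 48 min − 30 min = 9 h 18 min → rounds to 9 h 15 min
Total credited: 24 h 15 min.

24.25 hours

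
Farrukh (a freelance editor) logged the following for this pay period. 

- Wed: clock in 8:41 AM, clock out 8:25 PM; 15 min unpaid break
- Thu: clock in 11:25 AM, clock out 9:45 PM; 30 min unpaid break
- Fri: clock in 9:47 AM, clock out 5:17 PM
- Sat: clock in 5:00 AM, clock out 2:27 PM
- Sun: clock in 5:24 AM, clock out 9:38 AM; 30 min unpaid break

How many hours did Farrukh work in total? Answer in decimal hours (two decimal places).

42.00 hours

Wed: 8:41 AM–8:25 PM = 11 h 44 min; less 15 min break → 11 h 29 min
Thu: 11:25 AM–9:45 PM = 10 h 20 min; less 30 min break → 9 h 50 min
Fri: 9:47 AM–5:17 PM = 7 h 30 min
Sat: 5:00 AM–2:27 PM = 9 h 27 min
Sun: 5:24 AM–9:38 AM = 4 h 14 min; less 30 min break → 3 h 44 min
Total: 11 h 29 min + 9 h 50 min + 7 h 30 min + 9 h 27 min + 3 h 44 min = 42 h 0 min.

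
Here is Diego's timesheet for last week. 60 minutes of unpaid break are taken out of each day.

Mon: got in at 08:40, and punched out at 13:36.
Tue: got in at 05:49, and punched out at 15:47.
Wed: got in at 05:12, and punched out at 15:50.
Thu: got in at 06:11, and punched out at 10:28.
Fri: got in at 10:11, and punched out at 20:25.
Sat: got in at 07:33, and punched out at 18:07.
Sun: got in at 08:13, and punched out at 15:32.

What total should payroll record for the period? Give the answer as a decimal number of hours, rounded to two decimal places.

50.93 hours

Mon: 08:40–13:36 = 4 h 56 min; less 60 min break → 3 h 56 min
Tue: 05:49–15:47 = 9 h 58 min; less 60 min break → 8 h 58 min
Wed: 05:12–15:50 = 10 h 38 min; less 60 min break → 9 h 38 min
Thu: 06:11–10:28 = 4 h 17 min; less 60 min break → 3 h 17 min
Fri: 10:11–20:25 = 10 h 14 min; less 60 min break → 9 h 14 min
Sat: 07:33–18:07 = 10 h 34 min; less 60 min break → 9 h 34 min
Sun: 08:13–15:32 = 7 h 19 min; less 60 min break → 6 h 19 min
Total: 3 h 56 min + 8 h 58 min + 9 h 38 min + 3 h 17 min + 9 h 14 min + 9 h 34 min + 6 h 19 min = 50 h 56 min.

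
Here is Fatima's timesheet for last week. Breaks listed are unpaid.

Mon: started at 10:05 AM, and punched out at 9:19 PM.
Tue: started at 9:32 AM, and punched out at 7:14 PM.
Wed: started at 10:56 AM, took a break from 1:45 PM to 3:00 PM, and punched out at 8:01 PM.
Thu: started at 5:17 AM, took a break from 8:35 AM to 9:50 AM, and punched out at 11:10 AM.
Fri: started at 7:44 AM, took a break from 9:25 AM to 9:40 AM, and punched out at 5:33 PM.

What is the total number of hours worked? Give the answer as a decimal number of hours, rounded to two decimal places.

42.97 hours

Mon: 10:05 AM–9:19 PM = 11 h 14 min
Tue: 9:32 AM–7:14 PM = 9 h 42 min
Wed: 10:56 AM–8:01 PM = 9 h 5 min; less 75 min break → 7 h 50 min
Thu: 5:17 AM–11:10 AM = 5 h 53 min; less 75 min break → 4 h 38 min
Fri: 7:44 AM–5:33 PM = 9 h 49 min; less 15 min break → 9 h 34 min
Total: 11 h 14 min + 9 h 42 min + 7 h 50 min + 4 h 38 min + 9 h 34 min = 42 h 58 min.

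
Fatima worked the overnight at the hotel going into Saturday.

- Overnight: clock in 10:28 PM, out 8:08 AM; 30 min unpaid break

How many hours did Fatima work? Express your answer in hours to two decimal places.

Overnight: 10:28 PM → midnight = 1 h 32 min; midnight → 8:08 AM = 8 h 8 min; span 9 h 40 min; less 30 min break → 9 h 10 min

9.17 hours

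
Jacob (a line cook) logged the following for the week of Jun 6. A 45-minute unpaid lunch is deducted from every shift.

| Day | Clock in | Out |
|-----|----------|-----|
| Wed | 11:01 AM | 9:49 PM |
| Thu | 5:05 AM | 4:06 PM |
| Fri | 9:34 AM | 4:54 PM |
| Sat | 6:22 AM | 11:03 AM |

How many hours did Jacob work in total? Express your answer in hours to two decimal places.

30.83 hours

Wed: 11:01 AM–9:49 PM = 10 h 48 min; less 45 min break → 10 h 3 min
Thu: 5:05 AM–4:06 PM = 11 h 1 min; less 45 min break → 10 h 16 min
Fri: 9:34 AM–4:54 PM = 7 h 20 min; less 45 min break → 6 h 35 min
Sat: 6:22 AM–11:03 AM = 4 h 41 min; less 45 min break → 3 h 56 min
Total: 10 h 3 min + 10 h 16 min + 6 h 35 min + 3 h 56 min = 30 h 50 min.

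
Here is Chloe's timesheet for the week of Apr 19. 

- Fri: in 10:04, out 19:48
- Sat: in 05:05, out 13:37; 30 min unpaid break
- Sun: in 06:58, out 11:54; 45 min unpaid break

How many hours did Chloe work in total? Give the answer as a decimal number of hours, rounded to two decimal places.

21.95 hours

Fri: 10:04–19:48 = 9 h 44 min
Sat: 05:05–13:37 = 8 h 32 min; less 30 min break → 8 h 2 min
Sun: 06:58–11:54 = 4 h 56 min; less 45 min break → 4 h 11 min
Total: 9 h 44 min + 8 h 2 min + 4 h 11 min = 21 h 57 min.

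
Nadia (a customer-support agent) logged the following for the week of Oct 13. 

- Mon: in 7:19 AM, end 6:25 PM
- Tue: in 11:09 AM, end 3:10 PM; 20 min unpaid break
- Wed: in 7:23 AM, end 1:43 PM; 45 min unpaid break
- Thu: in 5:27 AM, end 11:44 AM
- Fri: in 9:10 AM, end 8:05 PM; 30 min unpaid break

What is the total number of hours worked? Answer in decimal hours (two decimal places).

Mon: 7:19 AM–6:25 PM = 11 h 6 min
Tue: 11:09 AM–3:10 PM = 4 h 1 min; less 20 min break → 3 h 41 min
Wed: 7:23 AM–1:43 PM = 6 h 20 min; less 45 min break → 5 h 35 min
Thu: 5:27 AM–11:44 AM = 6 h 17 min
Fri: 9:10 AM–8:05 PM = 10 h 55 min; less 30 min break → 10 h 25 min
Total: 11 h 6 min + 3 h 41 min + 5 h 35 min + 6 h 17 min + 10 h 25 min = 37 h 4 min.

37.07 hours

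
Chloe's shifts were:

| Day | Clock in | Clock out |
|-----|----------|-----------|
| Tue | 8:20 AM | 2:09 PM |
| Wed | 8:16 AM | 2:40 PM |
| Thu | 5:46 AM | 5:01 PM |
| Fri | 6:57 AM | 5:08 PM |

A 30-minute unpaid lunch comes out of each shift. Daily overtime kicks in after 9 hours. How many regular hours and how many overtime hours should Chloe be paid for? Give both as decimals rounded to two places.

Tue: 8:20 AM–2:09 PM = 5 h 49 min; less 30 min break → 5 h 19 min
Wed: 8:16 AM–2:40 PM = 6 h 24 min; less 30 min break → 5 h 54 min
Thu: 5:46 AM–5:01 PM = 11 h 15 min; less 30 min break → 10 h 45 min
Fri: 6:57 AM–5:08 PM = 10 h 11 min; less 30 min break → 9 h 41 min
Tue reg 5 h 19 min / OT 0 h 0 min; Wed reg 5 h 54 min / OT 0 h 0 min; Thu reg 9 h 0 min / OT 1 h 45 min; Fri reg 9 h 0 min / OT 0 h 41 min.
Totals: regular 29 h 13 min, overtime 2 h 26 min.

Regular 29.22 hours, overtime 2.43 hours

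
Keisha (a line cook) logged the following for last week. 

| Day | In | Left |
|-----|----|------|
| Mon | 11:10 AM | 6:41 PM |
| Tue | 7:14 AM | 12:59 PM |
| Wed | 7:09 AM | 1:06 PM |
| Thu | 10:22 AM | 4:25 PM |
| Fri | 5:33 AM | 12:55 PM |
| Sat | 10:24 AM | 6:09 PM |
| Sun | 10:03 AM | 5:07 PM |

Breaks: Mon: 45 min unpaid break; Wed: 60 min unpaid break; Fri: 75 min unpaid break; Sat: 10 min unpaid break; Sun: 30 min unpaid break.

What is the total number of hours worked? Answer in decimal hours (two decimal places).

Mon: 11:10 AM–6:41 PM = 7 h 31 min; less 45 min break → 6 h 46 min
Tue: 7:14 AM–12:59 PM = 5 h 45 min
Wed: 7:09 AM–1:06 PM = 5 h 57 min; less 60 min break → 4 h 57 min
Thu: 10:22 AM–4:25 PM = 6 h 3 min
Fri: 5:33 AM–12:55 PM = 7 h 22 min; less 75 min break → 6 h 7 min
Sat: 10:24 AM–6:09 PM = 7 h 45 min; less 10 min break → 7 h 35 min
Sun: 10:03 AM–5:07 PM = 7 h 4 min; less 30 min break → 6 h 34 min
Total: 6 h 46 min + 5 h 45 min + 4 h 57 min + 6 h 3 min + 6 h 7 min + 7 h 35 min + 6 h 34 min = 43 h 47 min.

43.78 hours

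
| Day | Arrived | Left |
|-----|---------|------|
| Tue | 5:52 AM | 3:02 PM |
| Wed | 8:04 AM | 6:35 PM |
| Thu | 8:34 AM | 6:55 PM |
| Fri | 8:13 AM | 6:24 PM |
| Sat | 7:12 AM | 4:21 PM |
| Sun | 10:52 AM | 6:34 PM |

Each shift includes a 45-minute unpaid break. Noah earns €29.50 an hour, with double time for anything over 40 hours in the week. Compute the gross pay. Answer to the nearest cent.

€1921.43

Tue: 5:52 AM–3:02 PM = 9 h 10 min; less 45 min break → 8 h 25 min
Wed: 8:04 AM–6:35 PM = 10 h 31 min; less 45 min break → 9 h 46 min
Thu: 8:34 AM–6:55 PM = 10 h 21 min; less 45 min break → 9 h 36 min
Fri: 8:13 AM–6:24 PM = 10 h 11 min; less 45 min break → 9 h 26 min
Sat: 7:12 AM–4:21 PM = 9 h 9 min; less 45 min break → 8 h 24 min
Sun: 10:52 AM–6:34 PM = 7 h 42 min; less 45 min break → 6 h 57 min
Total worked: 52 h 34 min = 3154 min.
Regular 40 h 0 min = 2400 min at €29.50/h; overtime 12 h 34 min = 754 min at €59.00/h.
Pay = (2400 × €29.50 + 754 × €59.00) ÷ 60 = €1921.43.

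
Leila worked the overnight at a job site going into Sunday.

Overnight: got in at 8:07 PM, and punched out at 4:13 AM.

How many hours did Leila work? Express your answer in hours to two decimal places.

8.10 hours

Overnight: 8:07 PM → midnight = 3 h 53 min; midnight → 4:13 AM = 4 h 13 min; span 8 h 6 min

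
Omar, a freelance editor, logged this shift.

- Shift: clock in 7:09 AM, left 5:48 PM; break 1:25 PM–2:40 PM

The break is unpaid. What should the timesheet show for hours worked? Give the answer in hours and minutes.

9 h 24 min

Shift: 7:09 AM–5:48 PM = 10 h 39 min; less 75 min break → 9 h 24 min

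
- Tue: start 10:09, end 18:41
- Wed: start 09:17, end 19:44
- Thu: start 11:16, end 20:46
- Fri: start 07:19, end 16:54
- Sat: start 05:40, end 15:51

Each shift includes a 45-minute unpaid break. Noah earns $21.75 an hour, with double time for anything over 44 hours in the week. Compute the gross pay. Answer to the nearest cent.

Tue: 10:09–18:41 = 8 h 32 min; less 45 min break → 7 h 47 min
Wed: 09:17–19:44 = 10 h 27 min; less 45 min break → 9 h 42 min
Thu: 11:16–20:46 = 9 h 30 min; less 45 min break → 8 h 45 min
Fri: 07:19–16:54 = 9 h 35 min; less 45 min break → 8 h 50 min
Sat: 05:40–15:51 = 10 h 11 min; less 45 min break → 9 h 26 min
Total worked: 44 h 30 min = 2670 min.
Regular 44 h 0 min = 2640 min at $21.75/h; overtime 0 h 30 min = 30 min at $43.50/h.
Pay = (2640 × $21.75 + 30 × $43.50) ÷ 60 = $978.75.

$978.75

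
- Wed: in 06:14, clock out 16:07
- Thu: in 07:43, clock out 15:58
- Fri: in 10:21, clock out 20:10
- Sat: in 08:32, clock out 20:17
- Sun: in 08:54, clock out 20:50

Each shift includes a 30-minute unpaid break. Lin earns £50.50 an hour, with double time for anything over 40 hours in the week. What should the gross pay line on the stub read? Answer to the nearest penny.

£2942.47

Wed: 06:14–16:07 = 9 h 53 min; less 30 min break → 9 h 23 min
Thu: 07:43–15:58 = 8 h 15 min; less 30 min break → 7 h 45 min
Fri: 10:21–20:10 = 9 h 49 min; less 30 min break → 9 h 19 min
Sat: 08:32–20:17 = 11 h 45 min; less 30 min break → 11 h 15 min
Sun: 08:54–20:50 = 11 h 56 min; less 30 min break → 11 h 26 min
Total worked: 49 h 8 min = 2948 min.
Regular 40 h 0 min = 2400 min at £50.50/h; overtime 9 h 8 min = 548 min at £101.00/h.
Pay = (2400 × £50.50 + 548 × £101.00) ÷ 60 = £2942.47.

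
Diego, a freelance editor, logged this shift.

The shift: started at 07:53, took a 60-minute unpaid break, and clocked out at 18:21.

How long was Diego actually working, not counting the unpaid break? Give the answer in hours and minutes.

The shift: 07:53–18:21 = 10 h 28 min; less 60 min break → 9 h 28 min

9 h 28 min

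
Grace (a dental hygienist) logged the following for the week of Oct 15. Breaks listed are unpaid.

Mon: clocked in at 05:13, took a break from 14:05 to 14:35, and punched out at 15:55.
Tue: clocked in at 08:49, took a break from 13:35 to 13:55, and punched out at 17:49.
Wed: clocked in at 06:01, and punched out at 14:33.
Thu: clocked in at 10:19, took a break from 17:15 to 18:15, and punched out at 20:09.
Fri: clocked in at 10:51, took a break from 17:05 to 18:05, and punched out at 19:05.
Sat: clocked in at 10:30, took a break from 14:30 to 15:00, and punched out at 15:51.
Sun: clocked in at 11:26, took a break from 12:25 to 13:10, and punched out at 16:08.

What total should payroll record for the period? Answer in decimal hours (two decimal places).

52.27 hours

Mon: 05:13–15:55 = 10 h 42 min; less 30 min break → 10 h 12 min
Tue: 08:49–17:49 = 9 h 0 min; less 20 min break → 8 h 40 min
Wed: 06:01–14:33 = 8 h 32 min
Thu: 10:19–20:09 = 9 h 50 min; less 60 min break → 8 h 50 min
Fri: 10:51–19:05 = 8 h 14 min; less 60 min break → 7 h 14 min
Sat: 10:30–15:51 = 5 h 21 min; less 30 min break → 4 h 51 min
Sun: 11:26–16:08 = 4 h 42 min; less 45 min break → 3 h 57 min
Total: 10 h 12 min + 8 h 40 min + 8 h 32 min + 8 h 50 min + 7 h 14 min + 4 h 51 min + 3 h 57 min = 52 h 16 min.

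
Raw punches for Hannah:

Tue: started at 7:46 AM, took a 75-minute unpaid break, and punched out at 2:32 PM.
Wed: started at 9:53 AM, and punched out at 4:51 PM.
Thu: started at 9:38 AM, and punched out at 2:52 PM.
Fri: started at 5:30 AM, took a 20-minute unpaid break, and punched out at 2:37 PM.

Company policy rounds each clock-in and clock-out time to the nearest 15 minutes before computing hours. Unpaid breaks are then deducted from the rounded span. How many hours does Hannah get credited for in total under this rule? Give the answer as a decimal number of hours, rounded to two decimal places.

Tue: in 7:46 AM→7:45 AM, out 2:32 PM→2:30 PM; 6 h 45 min − 75 min = 5 h 30 min
Wed: in 9:53 AM→10:00 AM, out 4:51 PM→4:45 PM; 6 h 45 min
Thu: in 9:38 AM→9:45 AM, out 2:52 PM→2:45 PM; 5 h 0 min
Fri: in 5:30 AM→5:30 AM, out 2:37 PM→2:30 PM; 9 h 0 min − 20 min = 8 h 40 min
Total credited: 25 h 55 min.

25.92 hours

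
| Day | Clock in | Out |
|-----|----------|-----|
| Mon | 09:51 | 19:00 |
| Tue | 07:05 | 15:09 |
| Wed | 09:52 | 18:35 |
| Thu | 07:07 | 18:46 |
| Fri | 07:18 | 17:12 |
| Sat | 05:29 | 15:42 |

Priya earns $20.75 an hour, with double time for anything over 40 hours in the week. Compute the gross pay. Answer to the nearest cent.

Mon: 09:51–19:00 = 9 h 9 min
Tue: 07:05–15:09 = 8 h 4 min
Wed: 09:52–18:35 = 8 h 43 min
Thu: 07:07–18:46 = 11 h 39 min
Fri: 07:18–17:12 = 9 h 54 min
Sat: 05:29–15:42 = 10 h 13 min
Total worked: 57 h 42 min = 3462 min.
Regular 40 h 0 min = 2400 min at $20.75/h; overtime 17 h 42 min = 1062 min at $41.50/h.
Pay = (2400 × $20.75 + 1062 × $41.50) ÷ 60 = $1564.55.

$1564.55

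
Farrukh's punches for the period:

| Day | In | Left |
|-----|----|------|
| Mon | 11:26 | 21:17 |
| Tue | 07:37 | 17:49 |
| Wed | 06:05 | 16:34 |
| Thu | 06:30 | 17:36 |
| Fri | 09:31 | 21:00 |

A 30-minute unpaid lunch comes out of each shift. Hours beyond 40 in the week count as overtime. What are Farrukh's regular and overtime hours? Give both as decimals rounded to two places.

Mon: 11:26–21:17 = 9 h 51 min; less 30 min break → 9 h 21 min
Tue: 07:37–17:49 = 10 h 12 min; less 30 min break → 9 h 42 min
Wed: 06:05–16:34 = 10 h 29 min; less 30 min break → 9 h 59 min
Thu: 06:30–17:36 = 11 h 6 min; less 30 min break → 10 h 36 min
Fri: 09:31–21:00 = 11 h 29 min; less 30 min break → 10 h 59 min
Total worked: 50 h 37 min = 50.62 h.
Threshold 40 h → overtime 10 h 37 min, regular 40 h 0 min.

Regular 40.00 hours, overtime 10.62 hours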